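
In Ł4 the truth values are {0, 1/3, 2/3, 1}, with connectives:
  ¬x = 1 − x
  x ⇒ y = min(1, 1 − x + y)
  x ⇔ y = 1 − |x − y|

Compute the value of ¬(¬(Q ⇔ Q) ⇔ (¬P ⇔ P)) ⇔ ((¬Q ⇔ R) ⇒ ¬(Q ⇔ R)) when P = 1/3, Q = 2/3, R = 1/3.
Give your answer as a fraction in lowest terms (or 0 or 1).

2/3

Q ⇔ Q = 2/3 ⇔ 2/3 = 1
¬(Q ⇔ Q) = ¬1 = 0
¬P = ¬1/3 = 2/3
¬P ⇔ P = 2/3 ⇔ 1/3 = 2/3
¬(Q ⇔ Q) ⇔ (¬P ⇔ P) = 0 ⇔ 2/3 = 1/3
¬(¬(Q ⇔ Q) ⇔ (¬P ⇔ P)) = ¬1/3 = 2/3
¬Q = ¬2/3 = 1/3
¬Q ⇔ R = 1/3 ⇔ 1/3 = 1
Q ⇔ R = 2/3 ⇔ 1/3 = 2/3
¬(Q ⇔ R) = ¬2/3 = 1/3
(¬Q ⇔ R) ⇒ ¬(Q ⇔ R) = 1 ⇒ 1/3 = 1/3
¬(¬(Q ⇔ Q) ⇔ (¬P ⇔ P)) ⇔ ((¬Q ⇔ R) ⇒ ¬(Q ⇔ R)) = 2/3 ⇔ 1/3 = 2/3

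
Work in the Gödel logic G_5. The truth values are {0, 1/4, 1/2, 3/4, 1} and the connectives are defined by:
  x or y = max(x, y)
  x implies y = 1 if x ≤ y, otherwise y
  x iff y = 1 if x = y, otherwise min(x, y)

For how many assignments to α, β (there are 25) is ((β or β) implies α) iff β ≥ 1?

value 1: 1 assignment (counts)
value 3/4: 3 assignments
value 1/2: 5 assignments
value 1/4: 7 assignments
value 0: 9 assignments
So 1 of the 25 assignments meets the threshold.

1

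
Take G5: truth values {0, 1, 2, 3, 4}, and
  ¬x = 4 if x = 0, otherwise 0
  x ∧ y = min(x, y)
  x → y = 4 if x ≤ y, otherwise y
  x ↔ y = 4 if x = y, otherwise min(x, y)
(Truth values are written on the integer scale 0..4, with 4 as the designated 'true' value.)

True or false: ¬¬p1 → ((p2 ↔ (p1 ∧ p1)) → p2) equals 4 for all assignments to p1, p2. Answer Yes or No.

Counterexample: take p1 = 1, p2 = 1.
¬p1 = ¬1 = 0
¬¬p1 = ¬0 = 4
p1 ∧ p1 = 1 ∧ 1 = 1
p2 ↔ (p1 ∧ p1) = 1 ↔ 1 = 4
(p2 ↔ (p1 ∧ p1)) → p2 = 4 → 1 = 1
¬¬p1 → ((p2 ↔ (p1 ∧ p1)) → p2) = 4 → 1 = 1
This gives 1 ≠ 4.

No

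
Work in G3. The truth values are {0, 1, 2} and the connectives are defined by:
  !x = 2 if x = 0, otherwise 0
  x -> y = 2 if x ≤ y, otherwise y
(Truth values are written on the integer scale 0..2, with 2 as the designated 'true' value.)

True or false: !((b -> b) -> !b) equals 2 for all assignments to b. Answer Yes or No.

Counterexample: take b = 0.
b -> b = 0 -> 0 = 2
!b = !0 = 2
(b -> b) -> !b = 2 -> 2 = 2
!((b -> b) -> !b) = !2 = 0
This gives 0 ≠ 2.

No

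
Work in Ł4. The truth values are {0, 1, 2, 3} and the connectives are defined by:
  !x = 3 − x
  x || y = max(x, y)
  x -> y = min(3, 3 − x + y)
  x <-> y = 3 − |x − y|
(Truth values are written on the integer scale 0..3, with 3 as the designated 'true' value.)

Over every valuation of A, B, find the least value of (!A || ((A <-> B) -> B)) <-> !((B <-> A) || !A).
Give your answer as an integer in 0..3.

0

Take A = 0, B = 0:
!A = !0 = 3
A <-> B = 0 <-> 0 = 3
(A <-> B) -> B = 3 -> 0 = 0
!A || ((A <-> B) -> B) = 3 || 0 = 3
B <-> A = 0 <-> 0 = 3
!A = !0 = 3
(B <-> A) || !A = 3 || 3 = 3
!((B <-> A) || !A) = !3 = 0
(!A || ((A <-> B) -> B)) <-> !((B <-> A) || !A) = 3 <-> 0 = 0
No assignment yields a value below 0, so this is the minimum.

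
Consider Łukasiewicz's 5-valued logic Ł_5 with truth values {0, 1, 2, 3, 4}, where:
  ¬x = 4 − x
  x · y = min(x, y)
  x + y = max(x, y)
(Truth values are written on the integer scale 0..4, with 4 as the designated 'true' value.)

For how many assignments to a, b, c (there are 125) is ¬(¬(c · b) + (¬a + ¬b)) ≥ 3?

value 4: 1 assignment (counts)
value 3: 7 assignments (counts)
value 2: 19 assignments
value 1: 37 assignments
value 0: 61 assignments
So 8 of the 125 assignments meet the threshold.

8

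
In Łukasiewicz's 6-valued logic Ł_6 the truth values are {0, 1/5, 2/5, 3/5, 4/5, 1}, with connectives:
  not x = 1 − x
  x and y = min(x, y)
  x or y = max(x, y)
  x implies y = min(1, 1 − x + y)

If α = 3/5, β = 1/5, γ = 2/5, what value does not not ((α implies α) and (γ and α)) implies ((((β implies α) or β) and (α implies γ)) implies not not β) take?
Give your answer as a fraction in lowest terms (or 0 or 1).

α implies α = 3/5 implies 3/5 = 1
γ and α = 2/5 and 3/5 = 2/5
(α implies α) and (γ and α) = 1 and 2/5 = 2/5
not ((α implies α) and (γ and α)) = not 2/5 = 3/5
not not ((α implies α) and (γ and α)) = not 3/5 = 2/5
β implies α = 1/5 implies 3/5 = 1
(β implies α) or β = 1 or 1/5 = 1
α implies γ = 3/5 implies 2/5 = 4/5
((β implies α) or β) and (α implies γ) = 1 and 4/5 = 4/5
not β = not 1/5 = 4/5
not not β = not 4/5 = 1/5
(((β implies α) or β) and (α implies γ)) implies not not β = 4/5 implies 1/5 = 2/5
not not ((α implies α) and (γ and α)) implies ((((β implies α) or β) and (α implies γ)) implies not not β) = 2/5 implies 2/5 = 1

1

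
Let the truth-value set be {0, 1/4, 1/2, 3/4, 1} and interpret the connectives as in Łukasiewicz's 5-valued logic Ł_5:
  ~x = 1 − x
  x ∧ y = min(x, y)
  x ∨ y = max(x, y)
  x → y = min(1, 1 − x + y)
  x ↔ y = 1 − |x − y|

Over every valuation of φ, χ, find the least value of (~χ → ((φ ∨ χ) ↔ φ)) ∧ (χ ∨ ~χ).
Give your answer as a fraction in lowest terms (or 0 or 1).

Take φ = 0, χ = 1/2:
~χ = ~1/2 = 1/2
φ ∨ χ = 0 ∨ 1/2 = 1/2
(φ ∨ χ) ↔ φ = 1/2 ↔ 0 = 1/2
~χ → ((φ ∨ χ) ↔ φ) = 1/2 → 1/2 = 1
~χ = ~1/2 = 1/2
χ ∨ ~χ = 1/2 ∨ 1/2 = 1/2
(~χ → ((φ ∨ χ) ↔ φ)) ∧ (χ ∨ ~χ) = 1 ∧ 1/2 = 1/2
No assignment yields a value below 1/2, so this is the minimum.

1/2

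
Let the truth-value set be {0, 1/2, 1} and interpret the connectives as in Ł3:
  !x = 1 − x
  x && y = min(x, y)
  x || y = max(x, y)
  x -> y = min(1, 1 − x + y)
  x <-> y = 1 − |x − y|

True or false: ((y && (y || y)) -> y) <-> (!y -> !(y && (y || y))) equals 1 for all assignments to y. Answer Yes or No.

y = 0 ↦ 1
y = 1/2 ↦ 1
y = 1 ↦ 1
Every assignment gives a value ≥ 1.

Yes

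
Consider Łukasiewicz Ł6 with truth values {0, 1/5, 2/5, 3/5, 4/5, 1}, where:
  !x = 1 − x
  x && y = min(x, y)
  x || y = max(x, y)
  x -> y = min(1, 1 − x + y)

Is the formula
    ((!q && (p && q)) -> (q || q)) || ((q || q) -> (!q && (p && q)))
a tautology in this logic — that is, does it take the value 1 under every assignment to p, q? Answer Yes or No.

At p = 0, q = 4/5, for instance:
!q = !4/5 = 1/5
p && q = 0 && 4/5 = 0
!q && (p && q) = 1/5 && 0 = 0
q || q = 4/5 || 4/5 = 4/5
(!q && (p && q)) -> (q || q) = 0 -> 4/5 = 1
(q || q) -> (!q && (p && q)) = 4/5 -> 0 = 1/5
((!q && (p && q)) -> (q || q)) || ((q || q) -> (!q && (p && q))) = 1 || 1/5 = 1
and checking the remaining 35 assignments likewise gives ≥ 1 in every case.

Yes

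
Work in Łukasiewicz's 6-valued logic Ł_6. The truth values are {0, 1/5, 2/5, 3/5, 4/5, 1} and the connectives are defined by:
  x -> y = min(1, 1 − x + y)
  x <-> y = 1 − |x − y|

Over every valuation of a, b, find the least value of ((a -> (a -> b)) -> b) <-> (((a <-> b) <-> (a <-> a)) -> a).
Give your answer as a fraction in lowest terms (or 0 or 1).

1/5

Take a = 2/5, b = 0:
a -> b = 2/5 -> 0 = 3/5
a -> (a -> b) = 2/5 -> 3/5 = 1
(a -> (a -> b)) -> b = 1 -> 0 = 0
a <-> b = 2/5 <-> 0 = 3/5
a <-> a = 2/5 <-> 2/5 = 1
(a <-> b) <-> (a <-> a) = 3/5 <-> 1 = 3/5
((a <-> b) <-> (a <-> a)) -> a = 3/5 -> 2/5 = 4/5
((a -> (a -> b)) -> b) <-> (((a <-> b) <-> (a <-> a)) -> a) = 0 <-> 4/5 = 1/5
No assignment yields a value below 1/5, so this is the minimum.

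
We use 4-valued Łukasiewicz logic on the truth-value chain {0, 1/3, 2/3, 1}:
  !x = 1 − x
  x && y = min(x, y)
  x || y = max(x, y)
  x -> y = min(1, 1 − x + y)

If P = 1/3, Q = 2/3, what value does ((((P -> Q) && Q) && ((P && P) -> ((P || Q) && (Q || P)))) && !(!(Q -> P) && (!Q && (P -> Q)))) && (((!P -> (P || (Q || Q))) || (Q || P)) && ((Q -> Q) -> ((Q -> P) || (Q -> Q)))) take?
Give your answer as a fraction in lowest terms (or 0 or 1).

2/3

P -> Q = 1/3 -> 2/3 = 1
(P -> Q) && Q = 1 && 2/3 = 2/3
P && P = 1/3 && 1/3 = 1/3
P || Q = 1/3 || 2/3 = 2/3
Q || P = 2/3 || 1/3 = 2/3
(P || Q) && (Q || P) = 2/3 && 2/3 = 2/3
(P && P) -> ((P || Q) && (Q || P)) = 1/3 -> 2/3 = 1
((P -> Q) && Q) && ((P && P) -> ((P || Q) && (Q || P))) = 2/3 && 1 = 2/3
Q -> P = 2/3 -> 1/3 = 2/3
!(Q -> P) = !2/3 = 1/3
!Q = !2/3 = 1/3
P -> Q = 1/3 -> 2/3 = 1
!Q && (P -> Q) = 1/3 && 1 = 1/3
!(Q -> P) && (!Q && (P -> Q)) = 1/3 && 1/3 = 1/3
!(!(Q -> P) && (!Q && (P -> Q))) = !1/3 = 2/3
(((P -> Q) && Q) && ((P && P) -> ((P || Q) && (Q || P)))) && !(!(Q -> P) && (!Q && (P -> Q))) = 2/3 && 2/3 = 2/3
!P = !1/3 = 2/3
Q || Q = 2/3 || 2/3 = 2/3
P || (Q || Q) = 1/3 || 2/3 = 2/3
!P -> (P || (Q || Q)) = 2/3 -> 2/3 = 1
Q || P = 2/3 || 1/3 = 2/3
(!P -> (P || (Q || Q))) || (Q || P) = 1 || 2/3 = 1
Q -> Q = 2/3 -> 2/3 = 1
Q -> P = 2/3 -> 1/3 = 2/3
Q -> Q = 2/3 -> 2/3 = 1
(Q -> P) || (Q -> Q) = 2/3 || 1 = 1
(Q -> Q) -> ((Q -> P) || (Q -> Q)) = 1 -> 1 = 1
((!P -> (P || (Q || Q))) || (Q || P)) && ((Q -> Q) -> ((Q -> P) || (Q -> Q))) = 1 && 1 = 1
((((P -> Q) && Q) && ((P && P) -> ((P || Q) && (Q || P)))) && !(!(Q -> P) && (!Q && (P -> Q)))) && (((!P -> (P || (Q || Q))) || (Q || P)) && ((Q -> Q) -> ((Q -> P) || (Q -> Q)))) = 2/3 && 1 = 2/3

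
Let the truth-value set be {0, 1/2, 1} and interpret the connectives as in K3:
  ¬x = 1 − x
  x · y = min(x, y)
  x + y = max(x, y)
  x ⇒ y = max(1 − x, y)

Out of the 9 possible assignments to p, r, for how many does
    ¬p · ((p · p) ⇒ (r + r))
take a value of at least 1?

p = 0, r = 0 ↦ 1  ≥
p = 0, r = 1/2 ↦ 1  ≥
p = 0, r = 1 ↦ 1  ≥
p = 1/2, r = 0 ↦ 1/2  <
p = 1/2, r = 1/2 ↦ 1/2  <
p = 1/2, r = 1 ↦ 1/2  <
p = 1, r = 0 ↦ 0  <
p = 1, r = 1/2 ↦ 0  <
p = 1, r = 1 ↦ 0  <
So 3 of the 9 assignments meet the threshold.

3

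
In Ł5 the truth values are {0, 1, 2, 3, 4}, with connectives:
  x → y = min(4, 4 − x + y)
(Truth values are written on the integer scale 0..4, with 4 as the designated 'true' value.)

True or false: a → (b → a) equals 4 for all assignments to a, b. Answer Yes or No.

Yes

At a = 4, b = 3, for instance:
b → a = 3 → 4 = 4
a → (b → a) = 4 → 4 = 4
and checking the remaining 24 assignments likewise gives ≥ 4 in every case.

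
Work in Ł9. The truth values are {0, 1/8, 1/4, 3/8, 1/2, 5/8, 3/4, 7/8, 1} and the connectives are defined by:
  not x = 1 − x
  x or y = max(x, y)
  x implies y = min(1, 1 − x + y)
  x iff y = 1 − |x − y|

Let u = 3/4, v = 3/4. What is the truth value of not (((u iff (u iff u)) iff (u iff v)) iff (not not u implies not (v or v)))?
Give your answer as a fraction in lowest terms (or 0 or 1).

u iff u = 3/4 iff 3/4 = 1
u iff (u iff u) = 3/4 iff 1 = 3/4
u iff v = 3/4 iff 3/4 = 1
(u iff (u iff u)) iff (u iff v) = 3/4 iff 1 = 3/4
not u = not 3/4 = 1/4
not not u = not 1/4 = 3/4
v or v = 3/4 or 3/4 = 3/4
not (v or v) = not 3/4 = 1/4
not not u implies not (v or v) = 3/4 implies 1/4 = 1/2
((u iff (u iff u)) iff (u iff v)) iff (not not u implies not (v or v)) = 3/4 iff 1/2 = 3/4
not (((u iff (u iff u)) iff (u iff v)) iff (not not u implies not (v or v))) = not 3/4 = 1/4

1/4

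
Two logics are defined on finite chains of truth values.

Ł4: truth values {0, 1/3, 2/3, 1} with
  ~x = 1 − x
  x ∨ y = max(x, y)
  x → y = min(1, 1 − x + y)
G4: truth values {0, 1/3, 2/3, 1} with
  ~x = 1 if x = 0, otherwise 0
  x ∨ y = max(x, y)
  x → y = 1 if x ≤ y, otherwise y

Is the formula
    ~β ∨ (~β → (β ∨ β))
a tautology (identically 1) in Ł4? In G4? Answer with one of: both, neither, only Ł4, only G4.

only G4

In Ł4: at β = 1/3 the value is 2/3 — not a tautology.
In G4: every assignment gives 1 — tautology.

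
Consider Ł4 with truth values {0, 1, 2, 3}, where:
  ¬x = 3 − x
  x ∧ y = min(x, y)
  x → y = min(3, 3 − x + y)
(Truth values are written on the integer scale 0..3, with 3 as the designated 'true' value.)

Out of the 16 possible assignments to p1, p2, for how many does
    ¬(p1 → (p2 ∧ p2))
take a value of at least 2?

p1 = 0, p2 = 0 ↦ 0  <
p1 = 0, p2 = 1 ↦ 0  <
p1 = 0, p2 = 2 ↦ 0  <
p1 = 0, p2 = 3 ↦ 0  <
p1 = 1, p2 = 0 ↦ 1  <
p1 = 1, p2 = 1 ↦ 0  <
p1 = 1, p2 = 2 ↦ 0  <
p1 = 1, p2 = 3 ↦ 0  <
p1 = 2, p2 = 0 ↦ 2  ≥
p1 = 2, p2 = 1 ↦ 1  <
p1 = 2, p2 = 2 ↦ 0  <
p1 = 2, p2 = 3 ↦ 0  <
p1 = 3, p2 = 0 ↦ 3  ≥
p1 = 3, p2 = 1 ↦ 2  ≥
p1 = 3, p2 = 2 ↦ 1  <
p1 = 3, p2 = 3 ↦ 0  <
So 3 of the 16 assignments meet the threshold.

3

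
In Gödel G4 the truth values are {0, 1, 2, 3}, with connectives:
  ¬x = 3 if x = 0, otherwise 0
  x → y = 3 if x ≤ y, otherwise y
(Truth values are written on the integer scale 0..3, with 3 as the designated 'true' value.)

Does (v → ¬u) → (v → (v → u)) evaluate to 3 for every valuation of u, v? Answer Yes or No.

No

Counterexample: take u = 0, v = 1.
¬u = ¬0 = 3
v → ¬u = 1 → 3 = 3
v → u = 1 → 0 = 0
v → (v → u) = 1 → 0 = 0
(v → ¬u) → (v → (v → u)) = 3 → 0 = 0
This gives 0 ≠ 3.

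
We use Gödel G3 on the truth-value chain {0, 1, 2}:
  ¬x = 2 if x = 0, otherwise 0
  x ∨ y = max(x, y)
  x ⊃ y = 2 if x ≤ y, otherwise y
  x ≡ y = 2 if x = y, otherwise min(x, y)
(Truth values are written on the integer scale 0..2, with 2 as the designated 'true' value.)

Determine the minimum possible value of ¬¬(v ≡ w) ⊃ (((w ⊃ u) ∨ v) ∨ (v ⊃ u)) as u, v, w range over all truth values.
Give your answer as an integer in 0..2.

Take u = 0, v = 1, w = 1:
v ≡ w = 1 ≡ 1 = 2
¬(v ≡ w) = ¬2 = 0
¬¬(v ≡ w) = ¬0 = 2
w ⊃ u = 1 ⊃ 0 = 0
(w ⊃ u) ∨ v = 0 ∨ 1 = 1
v ⊃ u = 1 ⊃ 0 = 0
((w ⊃ u) ∨ v) ∨ (v ⊃ u) = 1 ∨ 0 = 1
¬¬(v ≡ w) ⊃ (((w ⊃ u) ∨ v) ∨ (v ⊃ u)) = 2 ⊃ 1 = 1
No assignment yields a value below 1, so this is the minimum.

1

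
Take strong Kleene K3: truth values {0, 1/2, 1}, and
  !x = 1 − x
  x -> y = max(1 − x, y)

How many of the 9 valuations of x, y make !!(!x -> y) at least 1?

5

x = 0, y = 0 ↦ 0  <
x = 0, y = 1/2 ↦ 1/2  <
x = 0, y = 1 ↦ 1  ≥
x = 1/2, y = 0 ↦ 1/2  <
x = 1/2, y = 1/2 ↦ 1/2  <
x = 1/2, y = 1 ↦ 1  ≥
x = 1, y = 0 ↦ 1  ≥
x = 1, y = 1/2 ↦ 1  ≥
x = 1, y = 1 ↦ 1  ≥
So 5 of the 9 assignments meet the threshold.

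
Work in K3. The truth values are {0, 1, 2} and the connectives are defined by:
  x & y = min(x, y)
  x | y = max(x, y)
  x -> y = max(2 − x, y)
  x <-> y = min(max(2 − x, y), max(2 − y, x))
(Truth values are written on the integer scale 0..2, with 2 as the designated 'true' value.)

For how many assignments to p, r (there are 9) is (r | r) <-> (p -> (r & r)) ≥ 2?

p = 0, r = 0 ↦ 0  <
p = 0, r = 1 ↦ 1  <
p = 0, r = 2 ↦ 2  ≥
p = 1, r = 0 ↦ 1  <
p = 1, r = 1 ↦ 1  <
p = 1, r = 2 ↦ 2  ≥
p = 2, r = 0 ↦ 2  ≥
p = 2, r = 1 ↦ 1  <
p = 2, r = 2 ↦ 2  ≥
So 4 of the 9 assignments meet the threshold.

4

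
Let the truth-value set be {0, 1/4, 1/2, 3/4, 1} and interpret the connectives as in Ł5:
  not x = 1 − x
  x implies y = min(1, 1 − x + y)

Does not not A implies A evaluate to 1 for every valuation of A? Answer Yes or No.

Yes

A = 0 ↦ 1
A = 1/4 ↦ 1
A = 1/2 ↦ 1
A = 3/4 ↦ 1
A = 1 ↦ 1
Every assignment gives a value ≥ 1.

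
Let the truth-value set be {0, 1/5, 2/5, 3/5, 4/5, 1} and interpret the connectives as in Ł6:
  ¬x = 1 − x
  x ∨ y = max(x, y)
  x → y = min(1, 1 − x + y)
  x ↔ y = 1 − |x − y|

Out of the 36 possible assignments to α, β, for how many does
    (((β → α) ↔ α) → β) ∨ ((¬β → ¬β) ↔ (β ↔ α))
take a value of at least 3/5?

30

value 1: 21 assignments (counts)
value 4/5: 5 assignments (counts)
value 3/5: 4 assignments (counts)
value 2/5: 3 assignments
value 1/5: 2 assignments
value 0: 1 assignment
So 30 of the 36 assignments meet the threshold.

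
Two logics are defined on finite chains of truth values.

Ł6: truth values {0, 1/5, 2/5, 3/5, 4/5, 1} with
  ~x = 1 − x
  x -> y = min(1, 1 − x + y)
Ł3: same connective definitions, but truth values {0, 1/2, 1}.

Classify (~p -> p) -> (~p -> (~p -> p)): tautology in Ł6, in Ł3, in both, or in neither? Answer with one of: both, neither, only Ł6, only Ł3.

both

In Ł6: every assignment gives 1 — tautology.
In Ł3: every assignment gives 1 — tautology.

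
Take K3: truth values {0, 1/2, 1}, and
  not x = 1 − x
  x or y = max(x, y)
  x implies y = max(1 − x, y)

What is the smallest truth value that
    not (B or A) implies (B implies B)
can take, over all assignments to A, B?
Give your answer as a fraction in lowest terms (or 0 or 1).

1/2

Take A = 0, B = 1/2:
B or A = 1/2 or 0 = 1/2
not (B or A) = not 1/2 = 1/2
B implies B = 1/2 implies 1/2 = 1/2
not (B or A) implies (B implies B) = 1/2 implies 1/2 = 1/2
No assignment yields a value below 1/2, so this is the minimum.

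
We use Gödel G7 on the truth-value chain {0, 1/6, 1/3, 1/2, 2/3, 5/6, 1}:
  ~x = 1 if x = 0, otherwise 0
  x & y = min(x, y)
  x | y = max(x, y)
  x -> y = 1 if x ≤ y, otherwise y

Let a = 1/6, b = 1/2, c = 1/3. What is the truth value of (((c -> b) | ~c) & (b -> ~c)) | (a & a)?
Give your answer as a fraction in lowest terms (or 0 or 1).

1/6

c -> b = 1/3 -> 1/2 = 1
~c = ~1/3 = 0
(c -> b) | ~c = 1 | 0 = 1
~c = ~1/3 = 0
b -> ~c = 1/2 -> 0 = 0
((c -> b) | ~c) & (b -> ~c) = 1 & 0 = 0
a & a = 1/6 & 1/6 = 1/6
(((c -> b) | ~c) & (b -> ~c)) | (a & a) = 0 | 1/6 = 1/6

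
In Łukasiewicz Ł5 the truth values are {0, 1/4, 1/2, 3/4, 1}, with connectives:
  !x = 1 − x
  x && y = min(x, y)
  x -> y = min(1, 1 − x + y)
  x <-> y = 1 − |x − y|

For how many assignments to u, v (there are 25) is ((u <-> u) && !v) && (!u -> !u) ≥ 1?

value 1: 5 assignments (counts)
value 3/4: 5 assignments
value 1/2: 5 assignments
value 1/4: 5 assignments
value 0: 5 assignments
So 5 of the 25 assignments meet the threshold.

5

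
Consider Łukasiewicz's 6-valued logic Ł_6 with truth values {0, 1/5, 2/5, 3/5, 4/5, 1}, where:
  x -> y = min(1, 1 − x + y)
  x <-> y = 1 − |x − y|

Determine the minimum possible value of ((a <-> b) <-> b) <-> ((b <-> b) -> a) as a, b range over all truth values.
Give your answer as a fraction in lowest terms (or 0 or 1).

1/5

Take a = 0, b = 2/5:
a <-> b = 0 <-> 2/5 = 3/5
(a <-> b) <-> b = 3/5 <-> 2/5 = 4/5
b <-> b = 2/5 <-> 2/5 = 1
(b <-> b) -> a = 1 -> 0 = 0
((a <-> b) <-> b) <-> ((b <-> b) -> a) = 4/5 <-> 0 = 1/5
No assignment yields a value below 1/5, so this is the minimum.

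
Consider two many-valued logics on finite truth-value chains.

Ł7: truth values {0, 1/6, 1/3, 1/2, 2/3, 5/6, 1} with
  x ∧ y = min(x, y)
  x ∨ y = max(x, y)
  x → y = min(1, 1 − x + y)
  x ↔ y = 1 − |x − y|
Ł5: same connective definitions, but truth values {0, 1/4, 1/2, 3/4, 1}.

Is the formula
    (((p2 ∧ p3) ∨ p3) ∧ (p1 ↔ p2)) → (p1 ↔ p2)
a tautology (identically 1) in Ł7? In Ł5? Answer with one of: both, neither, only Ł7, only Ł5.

both

In Ł7: every assignment gives 1 — tautology.
In Ł5: every assignment gives 1 — tautology.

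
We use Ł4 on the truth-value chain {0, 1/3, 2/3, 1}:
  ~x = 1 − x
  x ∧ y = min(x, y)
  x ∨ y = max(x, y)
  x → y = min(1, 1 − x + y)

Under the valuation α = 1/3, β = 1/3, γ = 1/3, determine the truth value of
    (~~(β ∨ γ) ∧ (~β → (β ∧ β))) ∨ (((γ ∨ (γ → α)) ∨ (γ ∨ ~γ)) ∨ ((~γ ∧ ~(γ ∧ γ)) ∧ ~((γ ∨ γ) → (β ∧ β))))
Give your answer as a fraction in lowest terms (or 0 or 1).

β ∨ γ = 1/3 ∨ 1/3 = 1/3
~(β ∨ γ) = ~1/3 = 2/3
~~(β ∨ γ) = ~2/3 = 1/3
~β = ~1/3 = 2/3
β ∧ β = 1/3 ∧ 1/3 = 1/3
~β → (β ∧ β) = 2/3 → 1/3 = 2/3
~~(β ∨ γ) ∧ (~β → (β ∧ β)) = 1/3 ∧ 2/3 = 1/3
γ → α = 1/3 → 1/3 = 1
γ ∨ (γ → α) = 1/3 ∨ 1 = 1
~γ = ~1/3 = 2/3
γ ∨ ~γ = 1/3 ∨ 2/3 = 2/3
(γ ∨ (γ → α)) ∨ (γ ∨ ~γ) = 1 ∨ 2/3 = 1
~γ = ~1/3 = 2/3
γ ∧ γ = 1/3 ∧ 1/3 = 1/3
~(γ ∧ γ) = ~1/3 = 2/3
~γ ∧ ~(γ ∧ γ) = 2/3 ∧ 2/3 = 2/3
γ ∨ γ = 1/3 ∨ 1/3 = 1/3
β ∧ β = 1/3 ∧ 1/3 = 1/3
(γ ∨ γ) → (β ∧ β) = 1/3 → 1/3 = 1
~((γ ∨ γ) → (β ∧ β)) = ~1 = 0
(~γ ∧ ~(γ ∧ γ)) ∧ ~((γ ∨ γ) → (β ∧ β)) = 2/3 ∧ 0 = 0
((γ ∨ (γ → α)) ∨ (γ ∨ ~γ)) ∨ ((~γ ∧ ~(γ ∧ γ)) ∧ ~((γ ∨ γ) → (β ∧ β))) = 1 ∨ 0 = 1
(~~(β ∨ γ) ∧ (~β → (β ∧ β))) ∨ (((γ ∨ (γ → α)) ∨ (γ ∨ ~γ)) ∨ ((~γ ∧ ~(γ ∧ γ)) ∧ ~((γ ∨ γ) → (β ∧ β)))) = 1/3 ∨ 1 = 1

1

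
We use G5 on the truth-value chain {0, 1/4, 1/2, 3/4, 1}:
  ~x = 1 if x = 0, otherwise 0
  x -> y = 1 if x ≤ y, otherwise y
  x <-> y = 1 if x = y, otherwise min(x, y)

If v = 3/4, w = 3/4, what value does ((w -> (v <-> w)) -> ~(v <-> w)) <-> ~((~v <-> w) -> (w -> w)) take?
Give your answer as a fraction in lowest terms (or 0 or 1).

1

v <-> w = 3/4 <-> 3/4 = 1
w -> (v <-> w) = 3/4 -> 1 = 1
v <-> w = 3/4 <-> 3/4 = 1
~(v <-> w) = ~1 = 0
(w -> (v <-> w)) -> ~(v <-> w) = 1 -> 0 = 0
~v = ~3/4 = 0
~v <-> w = 0 <-> 3/4 = 0
w -> w = 3/4 -> 3/4 = 1
(~v <-> w) -> (w -> w) = 0 -> 1 = 1
~((~v <-> w) -> (w -> w)) = ~1 = 0
((w -> (v <-> w)) -> ~(v <-> w)) <-> ~((~v <-> w) -> (w -> w)) = 0 <-> 0 = 1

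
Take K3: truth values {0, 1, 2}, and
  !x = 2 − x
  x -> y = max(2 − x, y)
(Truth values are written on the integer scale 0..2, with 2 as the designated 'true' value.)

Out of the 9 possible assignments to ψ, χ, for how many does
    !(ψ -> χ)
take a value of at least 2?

1

ψ = 0, χ = 0 ↦ 0  <
ψ = 0, χ = 1 ↦ 0  <
ψ = 0, χ = 2 ↦ 0  <
ψ = 1, χ = 0 ↦ 1  <
ψ = 1, χ = 1 ↦ 1  <
ψ = 1, χ = 2 ↦ 0  <
ψ = 2, χ = 0 ↦ 2  ≥
ψ = 2, χ = 1 ↦ 1  <
ψ = 2, χ = 2 ↦ 0  <
So 1 of the 9 assignments meets the threshold.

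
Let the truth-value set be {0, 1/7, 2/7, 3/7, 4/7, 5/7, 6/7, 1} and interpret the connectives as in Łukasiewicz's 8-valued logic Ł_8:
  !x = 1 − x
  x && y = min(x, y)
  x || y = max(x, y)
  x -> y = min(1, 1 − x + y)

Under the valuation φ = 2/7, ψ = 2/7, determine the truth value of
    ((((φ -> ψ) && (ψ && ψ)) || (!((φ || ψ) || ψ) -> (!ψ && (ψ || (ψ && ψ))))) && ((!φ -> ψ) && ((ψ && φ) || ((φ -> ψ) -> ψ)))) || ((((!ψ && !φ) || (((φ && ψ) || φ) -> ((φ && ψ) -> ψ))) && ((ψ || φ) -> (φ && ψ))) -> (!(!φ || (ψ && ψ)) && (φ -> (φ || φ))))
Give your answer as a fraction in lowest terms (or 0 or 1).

2/7

φ -> ψ = 2/7 -> 2/7 = 1
ψ && ψ = 2/7 && 2/7 = 2/7
(φ -> ψ) && (ψ && ψ) = 1 && 2/7 = 2/7
φ || ψ = 2/7 || 2/7 = 2/7
(φ || ψ) || ψ = 2/7 || 2/7 = 2/7
!((φ || ψ) || ψ) = !2/7 = 5/7
!ψ = !2/7 = 5/7
ψ && ψ = 2/7 && 2/7 = 2/7
ψ || (ψ && ψ) = 2/7 || 2/7 = 2/7
!ψ && (ψ || (ψ && ψ)) = 5/7 && 2/7 = 2/7
!((φ || ψ) || ψ) -> (!ψ && (ψ || (ψ && ψ))) = 5/7 -> 2/7 = 4/7
((φ -> ψ) && (ψ && ψ)) || (!((φ || ψ) || ψ) -> (!ψ && (ψ || (ψ && ψ)))) = 2/7 || 4/7 = 4/7
!φ = !2/7 = 5/7
!φ -> ψ = 5/7 -> 2/7 = 4/7
ψ && φ = 2/7 && 2/7 = 2/7
φ -> ψ = 2/7 -> 2/7 = 1
(φ -> ψ) -> ψ = 1 -> 2/7 = 2/7
(ψ && φ) || ((φ -> ψ) -> ψ) = 2/7 || 2/7 = 2/7
(!φ -> ψ) && ((ψ && φ) || ((φ -> ψ) -> ψ)) = 4/7 && 2/7 = 2/7
(((φ -> ψ) && (ψ && ψ)) || (!((φ || ψ) || ψ) -> (!ψ && (ψ || (ψ && ψ))))) && ((!φ -> ψ) && ((ψ && φ) || ((φ -> ψ) -> ψ))) = 4/7 && 2/7 = 2/7
!ψ = !2/7 = 5/7
!φ = !2/7 = 5/7
!ψ && !φ = 5/7 && 5/7 = 5/7
φ && ψ = 2/7 && 2/7 = 2/7
(φ && ψ) || φ = 2/7 || 2/7 = 2/7
φ && ψ = 2/7 && 2/7 = 2/7
(φ && ψ) -> ψ = 2/7 -> 2/7 = 1
((φ && ψ) || φ) -> ((φ && ψ) -> ψ) = 2/7 -> 1 = 1
(!ψ && !φ) || (((φ && ψ) || φ) -> ((φ && ψ) -> ψ)) = 5/7 || 1 = 1
ψ || φ = 2/7 || 2/7 = 2/7
φ && ψ = 2/7 && 2/7 = 2/7
(ψ || φ) -> (φ && ψ) = 2/7 -> 2/7 = 1
((!ψ && !φ) || (((φ && ψ) || φ) -> ((φ && ψ) -> ψ))) && ((ψ || φ) -> (φ && ψ)) = 1 && 1 = 1
!φ = !2/7 = 5/7
ψ && ψ = 2/7 && 2/7 = 2/7
!φ || (ψ && ψ) = 5/7 || 2/7 = 5/7
!(!φ || (ψ && ψ)) = !5/7 = 2/7
φ || φ = 2/7 || 2/7 = 2/7
φ -> (φ || φ) = 2/7 -> 2/7 = 1
!(!φ || (ψ && ψ)) && (φ -> (φ || φ)) = 2/7 && 1 = 2/7
(((!ψ && !φ) || (((φ && ψ) || φ) -> ((φ && ψ) -> ψ))) && ((ψ || φ) -> (φ && ψ))) -> (!(!φ || (ψ && ψ)) && (φ -> (φ || φ))) = 1 -> 2/7 = 2/7
((((φ -> ψ) && (ψ && ψ)) || (!((φ || ψ) || ψ) -> (!ψ && (ψ || (ψ && ψ))))) && ((!φ -> ψ) && ((ψ && φ) || ((φ -> ψ) -> ψ)))) || ((((!ψ && !φ) || (((φ && ψ) || φ) -> ((φ && ψ) -> ψ))) && ((ψ || φ) -> (φ && ψ))) -> (!(!φ || (ψ && ψ)) && (φ -> (φ || φ)))) = 2/7 || 2/7 = 2/7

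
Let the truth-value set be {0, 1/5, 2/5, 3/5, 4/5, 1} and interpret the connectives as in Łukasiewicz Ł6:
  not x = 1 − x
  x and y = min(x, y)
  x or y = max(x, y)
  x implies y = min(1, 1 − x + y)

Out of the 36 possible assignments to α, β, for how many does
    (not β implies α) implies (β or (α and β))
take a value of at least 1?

11

value 1: 11 assignments (counts)
value 4/5: 9 assignments
value 3/5: 7 assignments
value 2/5: 5 assignments
value 1/5: 3 assignments
value 0: 1 assignment
So 11 of the 36 assignments meet the threshold.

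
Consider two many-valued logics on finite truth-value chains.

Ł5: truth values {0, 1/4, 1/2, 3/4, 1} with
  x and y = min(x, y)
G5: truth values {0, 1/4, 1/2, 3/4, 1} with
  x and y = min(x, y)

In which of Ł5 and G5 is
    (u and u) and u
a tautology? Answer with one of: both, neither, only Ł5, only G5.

neither

In Ł5: at u = 0 the value is 0 — not a tautology.
In G5: at u = 0 the value is 0 — not a tautology.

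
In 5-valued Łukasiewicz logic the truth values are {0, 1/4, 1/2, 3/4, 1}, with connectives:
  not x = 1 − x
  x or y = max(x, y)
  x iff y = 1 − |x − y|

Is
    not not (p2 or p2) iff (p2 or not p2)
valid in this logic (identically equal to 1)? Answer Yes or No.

No

Counterexample: take p2 = 0.
p2 or p2 = 0 or 0 = 0
not (p2 or p2) = not 0 = 1
not not (p2 or p2) = not 1 = 0
not p2 = not 0 = 1
p2 or not p2 = 0 or 1 = 1
not not (p2 or p2) iff (p2 or not p2) = 0 iff 1 = 0
This gives 0 ≠ 1.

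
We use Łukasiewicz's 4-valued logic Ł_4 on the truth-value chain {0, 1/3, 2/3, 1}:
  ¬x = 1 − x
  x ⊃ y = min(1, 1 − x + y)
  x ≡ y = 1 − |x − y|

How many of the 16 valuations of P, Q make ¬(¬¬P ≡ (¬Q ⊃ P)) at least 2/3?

P = 0, Q = 0 ↦ 0  <
P = 0, Q = 1/3 ↦ 1/3  <
P = 0, Q = 2/3 ↦ 2/3  ≥
P = 0, Q = 1 ↦ 1  ≥
P = 1/3, Q = 0 ↦ 0  <
P = 1/3, Q = 1/3 ↦ 1/3  <
P = 1/3, Q = 2/3 ↦ 2/3  ≥
P = 1/3, Q = 1 ↦ 2/3  ≥
P = 2/3, Q = 0 ↦ 0  <
P = 2/3, Q = 1/3 ↦ 1/3  <
P = 2/3, Q = 2/3 ↦ 1/3  <
P = 2/3, Q = 1 ↦ 1/3  <
P = 1, Q = 0 ↦ 0  <
P = 1, Q = 1/3 ↦ 0  <
P = 1, Q = 2/3 ↦ 0  <
P = 1, Q = 1 ↦ 0  <
So 4 of the 16 assignments meet the threshold.

4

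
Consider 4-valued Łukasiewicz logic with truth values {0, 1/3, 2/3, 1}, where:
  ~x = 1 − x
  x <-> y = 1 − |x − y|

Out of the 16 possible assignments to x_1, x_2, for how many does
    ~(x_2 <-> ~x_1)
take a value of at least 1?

2

x_1 = 0, x_2 = 0 ↦ 1  ≥
x_1 = 0, x_2 = 1/3 ↦ 2/3  <
x_1 = 0, x_2 = 2/3 ↦ 1/3  <
x_1 = 0, x_2 = 1 ↦ 0  <
x_1 = 1/3, x_2 = 0 ↦ 2/3  <
x_1 = 1/3, x_2 = 1/3 ↦ 1/3  <
x_1 = 1/3, x_2 = 2/3 ↦ 0  <
x_1 = 1/3, x_2 = 1 ↦ 1/3  <
x_1 = 2/3, x_2 = 0 ↦ 1/3  <
x_1 = 2/3, x_2 = 1/3 ↦ 0  <
x_1 = 2/3, x_2 = 2/3 ↦ 1/3  <
x_1 = 2/3, x_2 = 1 ↦ 2/3  <
x_1 = 1, x_2 = 0 ↦ 0  <
x_1 = 1, x_2 = 1/3 ↦ 1/3  <
x_1 = 1, x_2 = 2/3 ↦ 2/3  <
x_1 = 1, x_2 = 1 ↦ 1  ≥
So 2 of the 16 assignments meet the threshold.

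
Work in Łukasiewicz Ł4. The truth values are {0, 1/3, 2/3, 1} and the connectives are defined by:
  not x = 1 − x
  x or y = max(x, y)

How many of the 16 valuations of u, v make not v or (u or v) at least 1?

10

u = 0, v = 0 ↦ 1  ≥
u = 0, v = 1/3 ↦ 2/3  <
u = 0, v = 2/3 ↦ 2/3  <
u = 0, v = 1 ↦ 1  ≥
u = 1/3, v = 0 ↦ 1  ≥
u = 1/3, v = 1/3 ↦ 2/3  <
u = 1/3, v = 2/3 ↦ 2/3  <
u = 1/3, v = 1 ↦ 1  ≥
u = 2/3, v = 0 ↦ 1  ≥
u = 2/3, v = 1/3 ↦ 2/3  <
u = 2/3, v = 2/3 ↦ 2/3  <
u = 2/3, v = 1 ↦ 1  ≥
u = 1, v = 0 ↦ 1  ≥
u = 1, v = 1/3 ↦ 1  ≥
u = 1, v = 2/3 ↦ 1  ≥
u = 1, v = 1 ↦ 1  ≥
So 10 of the 16 assignments meet the threshold.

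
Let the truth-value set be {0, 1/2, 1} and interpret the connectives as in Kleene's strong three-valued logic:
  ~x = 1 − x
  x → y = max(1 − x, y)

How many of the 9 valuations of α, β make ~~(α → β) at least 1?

α = 0, β = 0 ↦ 1  ≥
α = 0, β = 1/2 ↦ 1  ≥
α = 0, β = 1 ↦ 1  ≥
α = 1/2, β = 0 ↦ 1/2  <
α = 1/2, β = 1/2 ↦ 1/2  <
α = 1/2, β = 1 ↦ 1  ≥
α = 1, β = 0 ↦ 0  <
α = 1, β = 1/2 ↦ 1/2  <
α = 1, β = 1 ↦ 1  ≥
So 5 of the 9 assignments meet the threshold.

5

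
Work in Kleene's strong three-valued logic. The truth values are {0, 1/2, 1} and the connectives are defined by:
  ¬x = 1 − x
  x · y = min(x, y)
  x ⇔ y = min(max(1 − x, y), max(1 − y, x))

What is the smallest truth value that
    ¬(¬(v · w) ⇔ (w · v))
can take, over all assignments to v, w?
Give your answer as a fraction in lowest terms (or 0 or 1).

1/2

Take v = 1/2, w = 1/2:
v · w = 1/2 · 1/2 = 1/2
¬(v · w) = ¬1/2 = 1/2
w · v = 1/2 · 1/2 = 1/2
¬(v · w) ⇔ (w · v) = 1/2 ⇔ 1/2 = 1/2
¬(¬(v · w) ⇔ (w · v)) = ¬1/2 = 1/2
No assignment yields a value below 1/2, so this is the minimum.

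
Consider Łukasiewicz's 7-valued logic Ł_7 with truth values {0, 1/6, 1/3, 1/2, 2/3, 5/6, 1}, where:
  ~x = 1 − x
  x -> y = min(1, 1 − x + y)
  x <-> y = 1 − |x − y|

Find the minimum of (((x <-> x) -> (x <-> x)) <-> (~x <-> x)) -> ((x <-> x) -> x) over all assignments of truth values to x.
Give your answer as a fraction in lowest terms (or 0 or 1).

1/2

Take x = 1/2:
x <-> x = 1/2 <-> 1/2 = 1
x <-> x = 1/2 <-> 1/2 = 1
(x <-> x) -> (x <-> x) = 1 -> 1 = 1
~x = ~1/2 = 1/2
~x <-> x = 1/2 <-> 1/2 = 1
((x <-> x) -> (x <-> x)) <-> (~x <-> x) = 1 <-> 1 = 1
x <-> x = 1/2 <-> 1/2 = 1
(x <-> x) -> x = 1 -> 1/2 = 1/2
(((x <-> x) -> (x <-> x)) <-> (~x <-> x)) -> ((x <-> x) -> x) = 1 -> 1/2 = 1/2
No assignment yields a value below 1/2, so this is the minimum.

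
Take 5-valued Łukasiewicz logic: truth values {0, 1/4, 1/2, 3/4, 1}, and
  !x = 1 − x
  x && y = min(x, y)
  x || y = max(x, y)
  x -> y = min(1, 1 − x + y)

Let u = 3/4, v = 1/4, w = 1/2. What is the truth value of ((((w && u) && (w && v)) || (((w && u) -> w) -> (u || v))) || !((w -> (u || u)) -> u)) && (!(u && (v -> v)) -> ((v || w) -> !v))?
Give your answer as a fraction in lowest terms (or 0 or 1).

w && u = 1/2 && 3/4 = 1/2
w && v = 1/2 && 1/4 = 1/4
(w && u) && (w && v) = 1/2 && 1/4 = 1/4
w && u = 1/2 && 3/4 = 1/2
(w && u) -> w = 1/2 -> 1/2 = 1
u || v = 3/4 || 1/4 = 3/4
((w && u) -> w) -> (u || v) = 1 -> 3/4 = 3/4
((w && u) && (w && v)) || (((w && u) -> w) -> (u || v)) = 1/4 || 3/4 = 3/4
u || u = 3/4 || 3/4 = 3/4
w -> (u || u) = 1/2 -> 3/4 = 1
(w -> (u || u)) -> u = 1 -> 3/4 = 3/4
!((w -> (u || u)) -> u) = !3/4 = 1/4
(((w && u) && (w && v)) || (((w && u) -> w) -> (u || v))) || !((w -> (u || u)) -> u) = 3/4 || 1/4 = 3/4
v -> v = 1/4 -> 1/4 = 1
u && (v -> v) = 3/4 && 1 = 3/4
!(u && (v -> v)) = !3/4 = 1/4
v || w = 1/4 || 1/2 = 1/2
!v = !1/4 = 3/4
(v || w) -> !v = 1/2 -> 3/4 = 1
!(u && (v -> v)) -> ((v || w) -> !v) = 1/4 -> 1 = 1
((((w && u) && (w && v)) || (((w && u) -> w) -> (u || v))) || !((w -> (u || u)) -> u)) && (!(u && (v -> v)) -> ((v || w) -> !v)) = 3/4 && 1 = 3/4

3/4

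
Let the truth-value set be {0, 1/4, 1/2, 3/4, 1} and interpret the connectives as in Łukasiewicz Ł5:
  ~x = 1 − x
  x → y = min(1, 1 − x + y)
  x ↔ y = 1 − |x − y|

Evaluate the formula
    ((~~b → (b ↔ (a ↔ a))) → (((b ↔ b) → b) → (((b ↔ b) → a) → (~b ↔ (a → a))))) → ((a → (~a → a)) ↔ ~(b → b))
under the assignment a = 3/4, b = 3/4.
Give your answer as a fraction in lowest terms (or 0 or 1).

1/4

~b = ~3/4 = 1/4
~~b = ~1/4 = 3/4
a ↔ a = 3/4 ↔ 3/4 = 1
b ↔ (a ↔ a) = 3/4 ↔ 1 = 3/4
~~b → (b ↔ (a ↔ a)) = 3/4 → 3/4 = 1
b ↔ b = 3/4 ↔ 3/4 = 1
(b ↔ b) → b = 1 → 3/4 = 3/4
b ↔ b = 3/4 ↔ 3/4 = 1
(b ↔ b) → a = 1 → 3/4 = 3/4
~b = ~3/4 = 1/4
a → a = 3/4 → 3/4 = 1
~b ↔ (a → a) = 1/4 ↔ 1 = 1/4
((b ↔ b) → a) → (~b ↔ (a → a)) = 3/4 → 1/4 = 1/2
((b ↔ b) → b) → (((b ↔ b) → a) → (~b ↔ (a → a))) = 3/4 → 1/2 = 3/4
(~~b → (b ↔ (a ↔ a))) → (((b ↔ b) → b) → (((b ↔ b) → a) → (~b ↔ (a → a)))) = 1 → 3/4 = 3/4
~a = ~3/4 = 1/4
~a → a = 1/4 → 3/4 = 1
a → (~a → a) = 3/4 → 1 = 1
b → b = 3/4 → 3/4 = 1
~(b → b) = ~1 = 0
(a → (~a → a)) ↔ ~(b → b) = 1 ↔ 0 = 0
((~~b → (b ↔ (a ↔ a))) → (((b ↔ b) → b) → (((b ↔ b) → a) → (~b ↔ (a → a))))) → ((a → (~a → a)) ↔ ~(b → b)) = 3/4 → 0 = 1/4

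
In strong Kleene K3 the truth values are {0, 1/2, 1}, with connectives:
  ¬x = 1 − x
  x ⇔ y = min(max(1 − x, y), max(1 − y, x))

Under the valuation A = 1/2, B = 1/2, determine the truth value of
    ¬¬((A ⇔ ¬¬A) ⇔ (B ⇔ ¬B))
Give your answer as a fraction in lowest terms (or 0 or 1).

¬A = ¬1/2 = 1/2
¬¬A = ¬1/2 = 1/2
A ⇔ ¬¬A = 1/2 ⇔ 1/2 = 1/2
¬B = ¬1/2 = 1/2
B ⇔ ¬B = 1/2 ⇔ 1/2 = 1/2
(A ⇔ ¬¬A) ⇔ (B ⇔ ¬B) = 1/2 ⇔ 1/2 = 1/2
¬((A ⇔ ¬¬A) ⇔ (B ⇔ ¬B)) = ¬1/2 = 1/2
¬¬((A ⇔ ¬¬A) ⇔ (B ⇔ ¬B)) = ¬1/2 = 1/2

1/2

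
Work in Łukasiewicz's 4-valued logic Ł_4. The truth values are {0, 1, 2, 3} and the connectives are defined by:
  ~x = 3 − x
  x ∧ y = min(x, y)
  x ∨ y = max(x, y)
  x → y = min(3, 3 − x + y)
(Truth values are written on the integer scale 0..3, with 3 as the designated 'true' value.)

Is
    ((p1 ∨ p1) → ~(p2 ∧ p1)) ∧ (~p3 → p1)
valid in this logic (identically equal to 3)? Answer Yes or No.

Counterexample: take p1 = 0, p2 = 0, p3 = 0.
p1 ∨ p1 = 0 ∨ 0 = 0
p2 ∧ p1 = 0 ∧ 0 = 0
~(p2 ∧ p1) = ~0 = 3
(p1 ∨ p1) → ~(p2 ∧ p1) = 0 → 3 = 3
~p3 = ~0 = 3
~p3 → p1 = 3 → 0 = 0
((p1 ∨ p1) → ~(p2 ∧ p1)) ∧ (~p3 → p1) = 3 ∧ 0 = 0
This gives 0 ≠ 3.

No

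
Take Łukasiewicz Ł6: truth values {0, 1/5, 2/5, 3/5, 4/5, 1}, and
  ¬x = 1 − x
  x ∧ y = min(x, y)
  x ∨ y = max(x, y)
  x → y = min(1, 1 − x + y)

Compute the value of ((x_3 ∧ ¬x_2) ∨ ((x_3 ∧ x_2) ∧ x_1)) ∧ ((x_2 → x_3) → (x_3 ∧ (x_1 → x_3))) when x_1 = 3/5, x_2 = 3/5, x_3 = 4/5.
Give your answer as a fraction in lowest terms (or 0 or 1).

¬x_2 = ¬3/5 = 2/5
x_3 ∧ ¬x_2 = 4/5 ∧ 2/5 = 2/5
x_3 ∧ x_2 = 4/5 ∧ 3/5 = 3/5
(x_3 ∧ x_2) ∧ x_1 = 3/5 ∧ 3/5 = 3/5
(x_3 ∧ ¬x_2) ∨ ((x_3 ∧ x_2) ∧ x_1) = 2/5 ∨ 3/5 = 3/5
x_2 → x_3 = 3/5 → 4/5 = 1
x_1 → x_3 = 3/5 → 4/5 = 1
x_3 ∧ (x_1 → x_3) = 4/5 ∧ 1 = 4/5
(x_2 → x_3) → (x_3 ∧ (x_1 → x_3)) = 1 → 4/5 = 4/5
((x_3 ∧ ¬x_2) ∨ ((x_3 ∧ x_2) ∧ x_1)) ∧ ((x_2 → x_3) → (x_3 ∧ (x_1 → x_3))) = 3/5 ∧ 4/5 = 3/5

3/5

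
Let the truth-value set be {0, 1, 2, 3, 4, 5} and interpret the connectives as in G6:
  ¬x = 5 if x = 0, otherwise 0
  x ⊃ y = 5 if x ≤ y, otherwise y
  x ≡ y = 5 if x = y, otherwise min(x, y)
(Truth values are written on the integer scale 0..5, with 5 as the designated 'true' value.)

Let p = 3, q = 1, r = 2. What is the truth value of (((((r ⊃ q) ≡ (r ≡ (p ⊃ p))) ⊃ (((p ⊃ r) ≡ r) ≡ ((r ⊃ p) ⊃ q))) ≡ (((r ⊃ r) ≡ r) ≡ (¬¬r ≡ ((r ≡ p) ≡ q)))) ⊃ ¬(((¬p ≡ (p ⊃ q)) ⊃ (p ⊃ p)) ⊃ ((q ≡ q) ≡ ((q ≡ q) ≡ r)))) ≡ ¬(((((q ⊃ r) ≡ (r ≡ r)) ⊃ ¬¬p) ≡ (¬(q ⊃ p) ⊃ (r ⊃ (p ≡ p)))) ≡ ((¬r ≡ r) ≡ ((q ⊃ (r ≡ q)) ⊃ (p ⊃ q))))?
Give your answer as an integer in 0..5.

0

r ⊃ q = 2 ⊃ 1 = 1
p ⊃ p = 3 ⊃ 3 = 5
r ≡ (p ⊃ p) = 2 ≡ 5 = 2
(r ⊃ q) ≡ (r ≡ (p ⊃ p)) = 1 ≡ 2 = 1
p ⊃ r = 3 ⊃ 2 = 2
(p ⊃ r) ≡ r = 2 ≡ 2 = 5
r ⊃ p = 2 ⊃ 3 = 5
(r ⊃ p) ⊃ q = 5 ⊃ 1 = 1
((p ⊃ r) ≡ r) ≡ ((r ⊃ p) ⊃ q) = 5 ≡ 1 = 1
((r ⊃ q) ≡ (r ≡ (p ⊃ p))) ⊃ (((p ⊃ r) ≡ r) ≡ ((r ⊃ p) ⊃ q)) = 1 ⊃ 1 = 5
r ⊃ r = 2 ⊃ 2 = 5
(r ⊃ r) ≡ r = 5 ≡ 2 = 2
¬r = ¬2 = 0
¬¬r = ¬0 = 5
r ≡ p = 2 ≡ 3 = 2
(r ≡ p) ≡ q = 2 ≡ 1 = 1
¬¬r ≡ ((r ≡ p) ≡ q) = 5 ≡ 1 = 1
((r ⊃ r) ≡ r) ≡ (¬¬r ≡ ((r ≡ p) ≡ q)) = 2 ≡ 1 = 1
(((r ⊃ q) ≡ (r ≡ (p ⊃ p))) ⊃ (((p ⊃ r) ≡ r) ≡ ((r ⊃ p) ⊃ q))) ≡ (((r ⊃ r) ≡ r) ≡ (¬¬r ≡ ((r ≡ p) ≡ q))) = 5 ≡ 1 = 1
¬p = ¬3 = 0
p ⊃ q = 3 ⊃ 1 = 1
¬p ≡ (p ⊃ q) = 0 ≡ 1 = 0
p ⊃ p = 3 ⊃ 3 = 5
(¬p ≡ (p ⊃ q)) ⊃ (p ⊃ p) = 0 ⊃ 5 = 5
q ≡ q = 1 ≡ 1 = 5
q ≡ q = 1 ≡ 1 = 5
(q ≡ q) ≡ r = 5 ≡ 2 = 2
(q ≡ q) ≡ ((q ≡ q) ≡ r) = 5 ≡ 2 = 2
((¬p ≡ (p ⊃ q)) ⊃ (p ⊃ p)) ⊃ ((q ≡ q) ≡ ((q ≡ q) ≡ r)) = 5 ⊃ 2 = 2
¬(((¬p ≡ (p ⊃ q)) ⊃ (p ⊃ p)) ⊃ ((q ≡ q) ≡ ((q ≡ q) ≡ r))) = ¬2 = 0
((((r ⊃ q) ≡ (r ≡ (p ⊃ p))) ⊃ (((p ⊃ r) ≡ r) ≡ ((r ⊃ p) ⊃ q))) ≡ (((r ⊃ r) ≡ r) ≡ (¬¬r ≡ ((r ≡ p) ≡ q)))) ⊃ ¬(((¬p ≡ (p ⊃ q)) ⊃ (p ⊃ p)) ⊃ ((q ≡ q) ≡ ((q ≡ q) ≡ r))) = 1 ⊃ 0 = 0
q ⊃ r = 1 ⊃ 2 = 5
r ≡ r = 2 ≡ 2 = 5
(q ⊃ r) ≡ (r ≡ r) = 5 ≡ 5 = 5
¬p = ¬3 = 0
¬¬p = ¬0 = 5
((q ⊃ r) ≡ (r ≡ r)) ⊃ ¬¬p = 5 ⊃ 5 = 5
q ⊃ p = 1 ⊃ 3 = 5
¬(q ⊃ p) = ¬5 = 0
p ≡ p = 3 ≡ 3 = 5
r ⊃ (p ≡ p) = 2 ⊃ 5 = 5
¬(q ⊃ p) ⊃ (r ⊃ (p ≡ p)) = 0 ⊃ 5 = 5
(((q ⊃ r) ≡ (r ≡ r)) ⊃ ¬¬p) ≡ (¬(q ⊃ p) ⊃ (r ⊃ (p ≡ p))) = 5 ≡ 5 = 5
¬r = ¬2 = 0
¬r ≡ r = 0 ≡ 2 = 0
r ≡ q = 2 ≡ 1 = 1
q ⊃ (r ≡ q) = 1 ⊃ 1 = 5
p ⊃ q = 3 ⊃ 1 = 1
(q ⊃ (r ≡ q)) ⊃ (p ⊃ q) = 5 ⊃ 1 = 1
(¬r ≡ r) ≡ ((q ⊃ (r ≡ q)) ⊃ (p ⊃ q)) = 0 ≡ 1 = 0
((((q ⊃ r) ≡ (r ≡ r)) ⊃ ¬¬p) ≡ (¬(q ⊃ p) ⊃ (r ⊃ (p ≡ p)))) ≡ ((¬r ≡ r) ≡ ((q ⊃ (r ≡ q)) ⊃ (p ⊃ q))) = 5 ≡ 0 = 0
¬(((((q ⊃ r) ≡ (r ≡ r)) ⊃ ¬¬p) ≡ (¬(q ⊃ p) ⊃ (r ⊃ (p ≡ p)))) ≡ ((¬r ≡ r) ≡ ((q ⊃ (r ≡ q)) ⊃ (p ⊃ q)))) = ¬0 = 5
(((((r ⊃ q) ≡ (r ≡ (p ⊃ p))) ⊃ (((p ⊃ r) ≡ r) ≡ ((r ⊃ p) ⊃ q))) ≡ (((r ⊃ r) ≡ r) ≡ (¬¬r ≡ ((r ≡ p) ≡ q)))) ⊃ ¬(((¬p ≡ (p ⊃ q)) ⊃ (p ⊃ p)) ⊃ ((q ≡ q) ≡ ((q ≡ q) ≡ r)))) ≡ ¬(((((q ⊃ r) ≡ (r ≡ r)) ⊃ ¬¬p) ≡ (¬(q ⊃ p) ⊃ (r ⊃ (p ≡ p)))) ≡ ((¬r ≡ r) ≡ ((q ⊃ (r ≡ q)) ⊃ (p ⊃ q)))) = 0 ≡ 5 = 0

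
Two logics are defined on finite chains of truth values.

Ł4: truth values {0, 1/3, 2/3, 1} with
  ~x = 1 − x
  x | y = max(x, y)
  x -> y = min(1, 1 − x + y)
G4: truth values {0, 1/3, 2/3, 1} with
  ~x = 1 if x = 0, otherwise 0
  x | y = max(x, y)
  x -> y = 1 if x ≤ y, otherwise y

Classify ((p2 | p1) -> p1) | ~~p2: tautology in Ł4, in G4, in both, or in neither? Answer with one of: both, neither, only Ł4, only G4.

In Ł4: at p1 = 0, p2 = 1/3 the value is 2/3 — not a tautology.
In G4: every assignment gives 1 — tautology.

only G4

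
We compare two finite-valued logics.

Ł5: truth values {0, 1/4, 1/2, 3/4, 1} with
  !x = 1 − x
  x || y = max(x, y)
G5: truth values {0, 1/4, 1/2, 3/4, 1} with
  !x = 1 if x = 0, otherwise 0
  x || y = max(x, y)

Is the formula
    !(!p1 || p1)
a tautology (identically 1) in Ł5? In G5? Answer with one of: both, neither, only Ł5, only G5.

neither

In Ł5: at p1 = 0 the value is 0 — not a tautology.
In G5: at p1 = 0 the value is 0 — not a tautology.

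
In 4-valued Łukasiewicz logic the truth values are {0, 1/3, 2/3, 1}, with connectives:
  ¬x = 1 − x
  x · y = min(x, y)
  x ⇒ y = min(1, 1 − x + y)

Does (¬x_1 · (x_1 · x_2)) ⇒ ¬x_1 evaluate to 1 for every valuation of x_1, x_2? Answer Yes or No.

x_1 = 0, x_2 = 0 ↦ 1
x_1 = 0, x_2 = 1/3 ↦ 1
x_1 = 0, x_2 = 2/3 ↦ 1
x_1 = 0, x_2 = 1 ↦ 1
x_1 = 1/3, x_2 = 0 ↦ 1
x_1 = 1/3, x_2 = 1/3 ↦ 1
x_1 = 1/3, x_2 = 2/3 ↦ 1
x_1 = 1/3, x_2 = 1 ↦ 1
x_1 = 2/3, x_2 = 0 ↦ 1
x_1 = 2/3, x_2 = 1/3 ↦ 1
x_1 = 2/3, x_2 = 2/3 ↦ 1
x_1 = 2/3, x_2 = 1 ↦ 1
x_1 = 1, x_2 = 0 ↦ 1
x_1 = 1, x_2 = 1/3 ↦ 1
x_1 = 1, x_2 = 2/3 ↦ 1
x_1 = 1, x_2 = 1 ↦ 1
Every assignment gives a value ≥ 1.

Yes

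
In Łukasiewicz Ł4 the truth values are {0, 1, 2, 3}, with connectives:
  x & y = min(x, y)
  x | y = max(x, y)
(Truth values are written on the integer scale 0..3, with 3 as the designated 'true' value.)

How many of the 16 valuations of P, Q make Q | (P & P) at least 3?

P = 0, Q = 0 ↦ 0  <
P = 0, Q = 1 ↦ 1  <
P = 0, Q = 2 ↦ 2  <
P = 0, Q = 3 ↦ 3  ≥
P = 1, Q = 0 ↦ 1  <
P = 1, Q = 1 ↦ 1  <
P = 1, Q = 2 ↦ 2  <
P = 1, Q = 3 ↦ 3  ≥
P = 2, Q = 0 ↦ 2  <
P = 2, Q = 1 ↦ 2  <
P = 2, Q = 2 ↦ 2  <
P = 2, Q = 3 ↦ 3  ≥
P = 3, Q = 0 ↦ 3  ≥
P = 3, Q = 1 ↦ 3  ≥
P = 3, Q = 2 ↦ 3  ≥
P = 3, Q = 3 ↦ 3  ≥
So 7 of the 16 assignments meet the threshold.

7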